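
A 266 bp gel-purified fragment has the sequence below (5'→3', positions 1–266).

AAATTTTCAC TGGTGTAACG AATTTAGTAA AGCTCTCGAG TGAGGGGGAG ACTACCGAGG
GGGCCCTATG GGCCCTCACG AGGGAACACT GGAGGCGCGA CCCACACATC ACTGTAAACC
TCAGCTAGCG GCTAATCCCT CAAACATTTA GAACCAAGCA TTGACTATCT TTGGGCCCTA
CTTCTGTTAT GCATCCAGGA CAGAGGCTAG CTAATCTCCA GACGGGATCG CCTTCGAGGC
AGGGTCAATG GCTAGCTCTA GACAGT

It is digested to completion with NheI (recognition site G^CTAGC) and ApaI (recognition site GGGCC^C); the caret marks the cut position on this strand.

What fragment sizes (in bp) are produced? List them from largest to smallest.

65, 53, 50, 45, 29, 15, 9 bp

NheI sites (GCTAGC) start at positions 124, 206, 251.
NheI cuts after the first base of each site, so after positions 124, 206, 251.
ApaI sites (GGGCCC) start at positions 61, 70, 173.
ApaI cuts after base 5 of each site (before the last base), so after positions 65, 74, 177.
Combined cut positions: 65, 74, 124, 177, 206, 251.
Linear molecule, 6 cuts → 7 fragments:
  1–65 → 65 bp
  66–74 → 9 bp
  75–124 → 50 bp
  125–177 → 53 bp
  178–206 → 29 bp
  207–251 → 45 bp
  252–266 → 15 bp
Sorted largest to smallest: 65, 53, 50, 45, 29, 15, 9 bp.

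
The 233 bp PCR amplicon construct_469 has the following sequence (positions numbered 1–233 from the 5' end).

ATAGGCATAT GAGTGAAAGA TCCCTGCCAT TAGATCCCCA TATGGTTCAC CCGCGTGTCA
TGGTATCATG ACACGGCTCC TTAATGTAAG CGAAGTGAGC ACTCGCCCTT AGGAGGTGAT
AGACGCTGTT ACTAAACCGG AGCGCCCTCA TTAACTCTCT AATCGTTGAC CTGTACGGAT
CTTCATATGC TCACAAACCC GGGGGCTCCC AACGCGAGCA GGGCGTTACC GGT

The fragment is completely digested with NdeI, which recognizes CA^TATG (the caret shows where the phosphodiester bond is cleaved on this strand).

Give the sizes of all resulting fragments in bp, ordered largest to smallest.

NdeI sites (CATATG) start at positions 6, 39, 184.
NdeI cuts after base 2 of each site, so after positions 7, 40, 185.
Linear molecule, 3 cuts → 4 fragments:
  1–7 → 7 bp
  8–40 → 33 bp
  41–185 → 145 bp
  186–233 → 48 bp
Sorted largest to smallest: 145, 48, 33, 7 bp.

145, 48, 33, 7 bp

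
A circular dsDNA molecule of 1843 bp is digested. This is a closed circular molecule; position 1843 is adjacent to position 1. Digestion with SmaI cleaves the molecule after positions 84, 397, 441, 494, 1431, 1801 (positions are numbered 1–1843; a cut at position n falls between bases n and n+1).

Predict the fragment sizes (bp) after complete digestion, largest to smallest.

937, 370, 313, 126, 53, 44 bp

Circular molecule, 6 cuts → 6 fragments:
  397 − 84 = 313 bp
  441 − 397 = 44 bp
  494 − 441 = 53 bp
  1431 − 494 = 937 bp
  1801 − 1431 = 370 bp
  wrap: 1843 − 1801 + 84 = 126 bp
Sorted largest to smallest: 937, 370, 313, 126, 53, 44 bp.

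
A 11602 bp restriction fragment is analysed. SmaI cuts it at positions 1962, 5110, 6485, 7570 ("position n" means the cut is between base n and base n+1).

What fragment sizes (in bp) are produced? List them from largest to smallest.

4032, 3148, 1962, 1375, 1085 bp

Linear molecule, 4 cuts → 5 fragments:
  1962 − 0 = 1962 bp
  5110 − 1962 = 3148 bp
  6485 − 5110 = 1375 bp
  7570 − 6485 = 1085 bp
  11602 − 7570 = 4032 bp
Sorted largest to smallest: 4032, 3148, 1962, 1375, 1085 bp.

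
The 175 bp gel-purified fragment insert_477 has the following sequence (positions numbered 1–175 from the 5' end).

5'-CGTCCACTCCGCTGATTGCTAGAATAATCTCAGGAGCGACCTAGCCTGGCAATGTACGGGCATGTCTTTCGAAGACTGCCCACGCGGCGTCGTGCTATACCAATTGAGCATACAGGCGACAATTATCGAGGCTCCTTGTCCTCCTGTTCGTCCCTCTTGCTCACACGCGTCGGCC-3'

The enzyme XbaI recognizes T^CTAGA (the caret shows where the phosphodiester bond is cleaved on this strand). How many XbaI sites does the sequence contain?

No occurrence of TCTAGA is present in the sequence.
XbaI does not cut: 0 sites.

0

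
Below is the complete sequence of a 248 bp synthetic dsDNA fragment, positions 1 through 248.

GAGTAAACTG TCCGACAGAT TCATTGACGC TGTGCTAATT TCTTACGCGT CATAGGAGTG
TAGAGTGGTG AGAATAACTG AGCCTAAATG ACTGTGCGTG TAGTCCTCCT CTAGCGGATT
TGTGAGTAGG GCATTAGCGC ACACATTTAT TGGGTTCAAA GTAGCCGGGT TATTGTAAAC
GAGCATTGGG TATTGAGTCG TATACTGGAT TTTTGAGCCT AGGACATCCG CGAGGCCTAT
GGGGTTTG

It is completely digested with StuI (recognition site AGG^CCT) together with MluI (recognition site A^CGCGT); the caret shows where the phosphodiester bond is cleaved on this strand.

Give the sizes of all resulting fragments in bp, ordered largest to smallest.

The StuI site (AGGCCT) starts at position 233.
StuI cuts after base 3 of each site, so after position 235.
The MluI site (ACGCGT) starts at position 45.
MluI cuts after the first base of each site, so after position 45.
Combined cut positions: 45, 235.
Linear molecule, 2 cuts → 3 fragments:
  1–45 → 45 bp
  46–235 → 190 bp
  236–248 → 13 bp
Sorted largest to smallest: 190, 45, 13 bp.

190, 45, 13 bp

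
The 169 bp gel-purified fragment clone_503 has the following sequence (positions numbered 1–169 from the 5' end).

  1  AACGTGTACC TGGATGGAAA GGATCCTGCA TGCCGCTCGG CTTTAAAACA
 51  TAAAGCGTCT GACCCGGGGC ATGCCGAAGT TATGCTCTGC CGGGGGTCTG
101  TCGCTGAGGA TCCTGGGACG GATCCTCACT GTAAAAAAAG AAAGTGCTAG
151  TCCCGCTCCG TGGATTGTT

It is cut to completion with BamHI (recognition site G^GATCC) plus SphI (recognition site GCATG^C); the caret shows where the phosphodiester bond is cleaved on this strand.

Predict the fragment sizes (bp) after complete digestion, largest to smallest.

BamHI sites (GGATCC) start at positions 21, 108, 120.
BamHI cuts after the first base of each site, so after positions 21, 108, 120.
SphI sites (GCATGC) start at positions 28, 69.
SphI cuts after base 5 of each site (before the last base), so after positions 32, 73.
Combined cut positions: 21, 32, 73, 108, 120.
Linear molecule, 5 cuts → 6 fragments:
  1–21 → 21 bp
  22–32 → 11 bp
  33–73 → 41 bp
  74–108 → 35 bp
  109–120 → 12 bp
  121–169 → 49 bp
Sorted largest to smallest: 49, 41, 35, 21, 12, 11 bp.

49, 41, 35, 21, 12, 11 bp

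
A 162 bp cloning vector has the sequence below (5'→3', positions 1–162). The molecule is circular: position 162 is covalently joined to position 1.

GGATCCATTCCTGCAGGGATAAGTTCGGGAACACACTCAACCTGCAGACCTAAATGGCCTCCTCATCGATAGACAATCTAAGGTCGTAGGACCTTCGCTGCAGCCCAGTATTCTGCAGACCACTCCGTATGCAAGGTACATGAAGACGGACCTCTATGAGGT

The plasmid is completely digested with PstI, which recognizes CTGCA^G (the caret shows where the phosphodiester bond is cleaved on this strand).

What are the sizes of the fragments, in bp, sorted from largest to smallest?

60, 56, 31, 15 bp

PstI sites (CTGCAG) start at positions 11, 42, 98, 113.
PstI cuts after base 5 of each site (before the last base), so after positions 15, 46, 102, 117.
Circular molecule, 4 cuts → 4 fragments:
  16–46 → 31 bp
  47–102 → 56 bp
  103–117 → 15 bp
  118–162 then 1–15 → 45 + 15 = 60 bp
Sorted largest to smallest: 60, 56, 31, 15 bp.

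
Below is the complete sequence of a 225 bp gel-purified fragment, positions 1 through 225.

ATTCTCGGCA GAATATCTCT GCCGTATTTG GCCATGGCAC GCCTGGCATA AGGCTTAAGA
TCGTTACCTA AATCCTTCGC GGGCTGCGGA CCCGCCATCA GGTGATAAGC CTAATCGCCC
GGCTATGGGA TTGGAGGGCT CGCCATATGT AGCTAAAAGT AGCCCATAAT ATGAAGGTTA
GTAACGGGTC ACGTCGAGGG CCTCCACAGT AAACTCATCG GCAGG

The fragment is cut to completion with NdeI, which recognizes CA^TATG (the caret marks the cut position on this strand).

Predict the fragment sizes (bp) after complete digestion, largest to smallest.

The NdeI site (CATATG) starts at position 144.
NdeI cuts after base 2 of each site, so after position 145.
Linear molecule, 1 cut → 2 fragments:
  1–145 → 145 bp
  146–225 → 80 bp
Sorted largest to smallest: 145, 80 bp.

145, 80 bp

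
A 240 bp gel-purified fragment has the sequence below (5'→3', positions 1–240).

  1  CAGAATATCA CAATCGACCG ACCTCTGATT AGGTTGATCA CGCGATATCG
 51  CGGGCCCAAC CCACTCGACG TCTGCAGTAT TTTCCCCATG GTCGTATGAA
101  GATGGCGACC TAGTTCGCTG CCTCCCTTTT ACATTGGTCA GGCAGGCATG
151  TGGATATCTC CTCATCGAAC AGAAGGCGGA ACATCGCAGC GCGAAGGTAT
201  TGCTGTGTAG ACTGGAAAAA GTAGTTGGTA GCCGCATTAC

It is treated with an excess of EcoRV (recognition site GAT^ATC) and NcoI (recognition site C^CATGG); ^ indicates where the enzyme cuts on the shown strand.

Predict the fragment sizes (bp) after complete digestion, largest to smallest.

EcoRV sites (GATATC) start at positions 44, 153.
EcoRV cuts after base 3 of each site, so after positions 46, 155.
The NcoI site (CCATGG) starts at position 86.
NcoI cuts after the first base of each site, so after position 86.
Combined cut positions: 46, 86, 155.
Linear molecule, 3 cuts → 4 fragments:
  1–46 → 46 bp
  47–86 → 40 bp
  87–155 → 69 bp
  156–240 → 85 bp
Sorted largest to smallest: 85, 69, 46, 40 bp.

85, 69, 46, 40 bp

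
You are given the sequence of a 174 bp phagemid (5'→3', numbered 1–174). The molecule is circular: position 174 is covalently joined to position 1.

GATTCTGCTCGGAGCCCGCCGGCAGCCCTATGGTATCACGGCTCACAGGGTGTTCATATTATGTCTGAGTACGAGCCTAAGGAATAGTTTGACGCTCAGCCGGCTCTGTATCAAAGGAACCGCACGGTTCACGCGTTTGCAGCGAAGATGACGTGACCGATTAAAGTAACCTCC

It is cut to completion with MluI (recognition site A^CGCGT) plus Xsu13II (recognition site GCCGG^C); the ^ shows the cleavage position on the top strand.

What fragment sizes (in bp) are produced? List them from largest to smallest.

The MluI site (ACGCGT) starts at position 131.
MluI cuts after the first base of each site, so after position 131.
Xsu13II sites (GCCGGC) start at positions 18, 99.
Xsu13II cuts after base 5 of each site (before the last base), so after positions 22, 103.
Combined cut positions: 22, 103, 131.
Circular molecule, 3 cuts → 3 fragments:
  23–103 → 81 bp
  104–131 → 28 bp
  132–174 then 1–22 → 43 + 22 = 65 bp
Sorted largest to smallest: 81, 65, 28 bp.

81, 65, 28 bp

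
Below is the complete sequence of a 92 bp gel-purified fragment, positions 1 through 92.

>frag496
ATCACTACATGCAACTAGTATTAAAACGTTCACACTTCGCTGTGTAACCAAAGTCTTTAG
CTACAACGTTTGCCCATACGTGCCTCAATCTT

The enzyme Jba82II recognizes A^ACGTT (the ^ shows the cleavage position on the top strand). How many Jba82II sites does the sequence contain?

AACGTT occurs starting at positions 25, 65.
Jba82II cuts at 2 sites.

2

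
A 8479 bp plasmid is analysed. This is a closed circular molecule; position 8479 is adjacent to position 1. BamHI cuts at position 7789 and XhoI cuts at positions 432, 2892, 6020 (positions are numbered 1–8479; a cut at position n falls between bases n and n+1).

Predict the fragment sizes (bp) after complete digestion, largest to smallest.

Combined cut positions (sorted): 432, 2892, 6020, 7789.
Circular molecule, 4 cuts → 4 fragments:
  2892 − 432 = 2460 bp
  6020 − 2892 = 3128 bp
  7789 − 6020 = 1769 bp
  wrap: 8479 − 7789 + 432 = 1122 bp
Sorted largest to smallest: 3128, 2460, 1769, 1122 bp.

3128, 2460, 1769, 1122 bp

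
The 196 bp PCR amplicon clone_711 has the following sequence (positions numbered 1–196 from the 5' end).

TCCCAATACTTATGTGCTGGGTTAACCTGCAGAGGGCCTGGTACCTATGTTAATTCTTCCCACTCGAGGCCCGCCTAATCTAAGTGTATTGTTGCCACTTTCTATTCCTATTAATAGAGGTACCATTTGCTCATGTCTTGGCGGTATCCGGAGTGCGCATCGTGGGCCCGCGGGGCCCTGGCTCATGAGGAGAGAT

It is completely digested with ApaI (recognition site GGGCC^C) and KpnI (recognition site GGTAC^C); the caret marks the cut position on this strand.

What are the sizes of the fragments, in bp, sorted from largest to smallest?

79, 45, 44, 19, 9 bp

ApaI sites (GGGCCC) start at positions 164, 173.
ApaI cuts after base 5 of each site (before the last base), so after positions 168, 177.
KpnI sites (GGTACC) start at positions 40, 119.
KpnI cuts after base 5 of each site (before the last base), so after positions 44, 123.
Combined cut positions: 44, 123, 168, 177.
Linear molecule, 4 cuts → 5 fragments:
  1–44 → 44 bp
  45–123 → 79 bp
  124–168 → 45 bp
  169–177 → 9 bp
  178–196 → 19 bp
Sorted largest to smallest: 79, 45, 44, 19, 9 bp.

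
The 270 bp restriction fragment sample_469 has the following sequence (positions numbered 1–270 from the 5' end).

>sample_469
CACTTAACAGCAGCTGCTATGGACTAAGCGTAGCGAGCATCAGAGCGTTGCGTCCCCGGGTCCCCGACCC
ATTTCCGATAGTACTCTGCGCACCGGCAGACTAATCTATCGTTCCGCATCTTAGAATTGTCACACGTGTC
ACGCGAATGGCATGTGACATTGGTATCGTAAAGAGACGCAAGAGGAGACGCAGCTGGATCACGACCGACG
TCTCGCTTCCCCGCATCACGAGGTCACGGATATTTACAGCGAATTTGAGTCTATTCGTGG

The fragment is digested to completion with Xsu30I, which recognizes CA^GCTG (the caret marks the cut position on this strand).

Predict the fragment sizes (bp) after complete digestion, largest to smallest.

Xsu30I sites (CAGCTG) start at positions 11, 191.
Xsu30I cuts after base 2 of each site, so after positions 12, 192.
Linear molecule, 2 cuts → 3 fragments:
  1–12 → 12 bp
  13–192 → 180 bp
  193–270 → 78 bp
Sorted largest to smallest: 180, 78, 12 bp.

180, 78, 12 bp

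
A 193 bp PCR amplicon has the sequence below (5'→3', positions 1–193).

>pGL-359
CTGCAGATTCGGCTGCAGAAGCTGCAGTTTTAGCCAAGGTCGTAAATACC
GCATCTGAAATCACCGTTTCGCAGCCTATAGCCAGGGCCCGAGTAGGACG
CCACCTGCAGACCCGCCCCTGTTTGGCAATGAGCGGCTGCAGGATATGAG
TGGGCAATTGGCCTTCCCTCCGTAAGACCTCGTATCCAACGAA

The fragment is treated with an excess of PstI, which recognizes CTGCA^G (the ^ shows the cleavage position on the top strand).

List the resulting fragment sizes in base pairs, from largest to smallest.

83, 52, 32, 12, 9, 5 bp

PstI sites (CTGCAG) start at positions 1, 13, 22, 105, 137.
PstI cuts after base 5 of each site (before the last base), so after positions 5, 17, 26, 109, 141.
Linear molecule, 5 cuts → 6 fragments:
  1–5 → 5 bp
  6–17 → 12 bp
  18–26 → 9 bp
  27–109 → 83 bp
  110–141 → 32 bp
  142–193 → 52 bp
Sorted largest to smallest: 83, 52, 32, 12, 9, 5 bp.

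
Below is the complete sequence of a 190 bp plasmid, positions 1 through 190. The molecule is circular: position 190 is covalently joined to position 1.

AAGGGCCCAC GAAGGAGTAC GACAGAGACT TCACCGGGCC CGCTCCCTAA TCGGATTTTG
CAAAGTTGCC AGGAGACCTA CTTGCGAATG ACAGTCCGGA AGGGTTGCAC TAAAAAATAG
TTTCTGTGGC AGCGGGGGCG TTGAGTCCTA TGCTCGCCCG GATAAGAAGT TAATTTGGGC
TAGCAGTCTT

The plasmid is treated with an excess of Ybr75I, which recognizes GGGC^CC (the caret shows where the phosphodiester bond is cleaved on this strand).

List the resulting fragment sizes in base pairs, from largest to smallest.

157, 33 bp

Ybr75I sites (GGGCCC) start at positions 3, 36.
Ybr75I cuts after base 4 of each site, so after positions 6, 39.
Circular molecule, 2 cuts → 2 fragments:
  7–39 → 33 bp
  40–190 then 1–6 → 151 + 6 = 157 bp
Sorted largest to smallest: 157, 33 bp.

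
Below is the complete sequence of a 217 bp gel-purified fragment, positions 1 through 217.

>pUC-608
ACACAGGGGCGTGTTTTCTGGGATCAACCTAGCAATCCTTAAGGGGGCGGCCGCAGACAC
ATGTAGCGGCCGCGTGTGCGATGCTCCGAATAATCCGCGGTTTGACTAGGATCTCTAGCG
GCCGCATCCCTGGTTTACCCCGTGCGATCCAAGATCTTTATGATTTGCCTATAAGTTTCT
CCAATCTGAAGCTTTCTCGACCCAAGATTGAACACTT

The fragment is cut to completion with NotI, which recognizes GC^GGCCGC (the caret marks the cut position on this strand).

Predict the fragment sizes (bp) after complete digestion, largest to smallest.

98, 52, 48, 19 bp

NotI sites (GCGGCCGC) start at positions 47, 66, 118.
NotI cuts after base 2 of each site, so after positions 48, 67, 119.
Linear molecule, 3 cuts → 4 fragments:
  1–48 → 48 bp
  49–67 → 19 bp
  68–119 → 52 bp
  120–217 → 98 bp
Sorted largest to smallest: 98, 52, 48, 19 bp.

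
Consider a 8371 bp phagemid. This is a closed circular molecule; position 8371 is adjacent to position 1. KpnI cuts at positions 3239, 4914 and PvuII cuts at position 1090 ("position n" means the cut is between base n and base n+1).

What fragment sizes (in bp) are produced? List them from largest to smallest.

4547, 2149, 1675 bp

Combined cut positions (sorted): 1090, 3239, 4914.
Circular molecule, 3 cuts → 3 fragments:
  3239 − 1090 = 2149 bp
  4914 − 3239 = 1675 bp
  wrap: 8371 − 4914 + 1090 = 4547 bp
Sorted largest to smallest: 4547, 2149, 1675 bp.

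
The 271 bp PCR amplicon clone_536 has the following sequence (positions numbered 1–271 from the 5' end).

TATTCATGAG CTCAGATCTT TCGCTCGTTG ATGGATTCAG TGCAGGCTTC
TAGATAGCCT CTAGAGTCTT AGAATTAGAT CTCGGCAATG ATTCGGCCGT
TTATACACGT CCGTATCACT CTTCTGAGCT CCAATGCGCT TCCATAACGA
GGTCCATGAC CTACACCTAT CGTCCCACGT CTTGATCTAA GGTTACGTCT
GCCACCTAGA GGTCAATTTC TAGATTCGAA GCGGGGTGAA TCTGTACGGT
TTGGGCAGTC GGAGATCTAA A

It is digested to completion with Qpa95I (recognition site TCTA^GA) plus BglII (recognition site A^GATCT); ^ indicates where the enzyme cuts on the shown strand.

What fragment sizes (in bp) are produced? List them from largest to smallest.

Qpa95I sites (TCTAGA) start at positions 49, 60, 219.
Qpa95I cuts after base 4 of each site, so after positions 52, 63, 222.
BglII sites (AGATCT) start at positions 14, 77, 263.
BglII cuts after the first base of each site, so after positions 14, 77, 263.
Combined cut positions: 14, 52, 63, 77, 222, 263.
Linear molecule, 6 cuts → 7 fragments:
  1–14 → 14 bp
  15–52 → 38 bp
  53–63 → 11 bp
  64–77 → 14 bp
  78–222 → 145 bp
  223–263 → 41 bp
  264–271 → 8 bp
Sorted largest to smallest: 145, 41, 38, 14, 14, 11, 8 bp.

145, 41, 38, 14, 14, 11, 8 bp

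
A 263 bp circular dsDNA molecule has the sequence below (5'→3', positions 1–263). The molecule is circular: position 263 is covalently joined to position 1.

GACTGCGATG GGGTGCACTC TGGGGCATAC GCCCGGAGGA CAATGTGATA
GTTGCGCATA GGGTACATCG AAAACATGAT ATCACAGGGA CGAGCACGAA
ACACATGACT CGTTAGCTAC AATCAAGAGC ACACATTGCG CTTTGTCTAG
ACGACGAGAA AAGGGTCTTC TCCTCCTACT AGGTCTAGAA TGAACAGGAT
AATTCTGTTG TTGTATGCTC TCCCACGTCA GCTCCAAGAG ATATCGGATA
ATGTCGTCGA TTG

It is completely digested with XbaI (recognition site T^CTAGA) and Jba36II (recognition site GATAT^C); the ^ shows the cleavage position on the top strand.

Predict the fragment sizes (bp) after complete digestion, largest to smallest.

101, 64, 60, 38 bp

XbaI sites (TCTAGA) start at positions 146, 184.
XbaI cuts after the first base of each site, so after positions 146, 184.
Jba36II sites (GATATC) start at positions 78, 240.
Jba36II cuts after base 5 of each site (before the last base), so after positions 82, 244.
Combined cut positions: 82, 146, 184, 244.
Circular molecule, 4 cuts → 4 fragments:
  83–146 → 64 bp
  147–184 → 38 bp
  185–244 → 60 bp
  245–263 then 1–82 → 19 + 82 = 101 bp
Sorted largest to smallest: 101, 64, 60, 38 bp.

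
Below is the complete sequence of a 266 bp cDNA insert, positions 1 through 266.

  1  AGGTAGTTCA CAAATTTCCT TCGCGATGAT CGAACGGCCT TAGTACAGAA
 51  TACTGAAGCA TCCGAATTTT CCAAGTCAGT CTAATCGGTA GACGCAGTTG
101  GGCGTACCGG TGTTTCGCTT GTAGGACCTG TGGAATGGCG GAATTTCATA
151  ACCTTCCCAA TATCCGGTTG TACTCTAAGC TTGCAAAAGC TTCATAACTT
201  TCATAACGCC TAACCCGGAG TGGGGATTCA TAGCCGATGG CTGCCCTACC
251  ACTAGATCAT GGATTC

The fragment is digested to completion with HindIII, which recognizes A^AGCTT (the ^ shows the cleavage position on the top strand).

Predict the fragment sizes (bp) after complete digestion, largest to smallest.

HindIII sites (AAGCTT) start at positions 177, 187.
HindIII cuts after the first base of each site, so after positions 177, 187.
Linear molecule, 2 cuts → 3 fragments:
  1–177 → 177 bp
  178–187 → 10 bp
  188–266 → 79 bp
Sorted largest to smallest: 177, 79, 10 bp.

177, 79, 10 bp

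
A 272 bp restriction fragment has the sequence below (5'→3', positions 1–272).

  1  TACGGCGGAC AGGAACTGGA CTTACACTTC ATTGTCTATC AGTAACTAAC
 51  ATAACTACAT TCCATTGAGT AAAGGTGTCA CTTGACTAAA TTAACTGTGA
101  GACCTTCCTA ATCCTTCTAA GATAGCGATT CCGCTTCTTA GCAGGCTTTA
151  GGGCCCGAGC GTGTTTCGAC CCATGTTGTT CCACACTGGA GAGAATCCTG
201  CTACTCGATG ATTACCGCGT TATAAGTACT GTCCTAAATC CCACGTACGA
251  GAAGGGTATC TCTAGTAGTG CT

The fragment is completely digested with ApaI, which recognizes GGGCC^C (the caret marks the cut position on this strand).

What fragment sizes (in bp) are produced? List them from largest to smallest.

155, 117 bp

The ApaI site (GGGCCC) starts at position 151.
ApaI cuts after base 5 of each site (before the last base), so after position 155.
Linear molecule, 1 cut → 2 fragments:
  1–155 → 155 bp
  156–272 → 117 bp
Sorted largest to smallest: 155, 117 bp.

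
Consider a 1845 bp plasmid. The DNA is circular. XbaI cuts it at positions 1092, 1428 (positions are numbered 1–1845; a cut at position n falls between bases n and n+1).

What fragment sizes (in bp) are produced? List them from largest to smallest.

Circular molecule, 2 cuts → 2 fragments:
  1428 − 1092 = 336 bp
  wrap: 1845 − 1428 + 1092 = 1509 bp
Sorted largest to smallest: 1509, 336 bp.

1509, 336 bp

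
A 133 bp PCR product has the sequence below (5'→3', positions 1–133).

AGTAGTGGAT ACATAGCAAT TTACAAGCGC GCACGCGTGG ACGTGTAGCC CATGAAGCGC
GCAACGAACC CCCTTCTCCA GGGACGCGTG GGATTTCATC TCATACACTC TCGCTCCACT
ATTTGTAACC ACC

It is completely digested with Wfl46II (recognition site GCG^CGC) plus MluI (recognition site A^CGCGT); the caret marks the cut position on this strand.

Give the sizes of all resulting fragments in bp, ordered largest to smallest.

49, 29, 26, 25, 4 bp

Wfl46II sites (GCGCGC) start at positions 27, 57.
Wfl46II cuts after base 3 of each site, so after positions 29, 59.
MluI sites (ACGCGT) start at positions 33, 84.
MluI cuts after the first base of each site, so after positions 33, 84.
Combined cut positions: 29, 33, 59, 84.
Linear molecule, 4 cuts → 5 fragments:
  1–29 → 29 bp
  30–33 → 4 bp
  34–59 → 26 bp
  60–84 → 25 bp
  85–133 → 49 bp
Sorted largest to smallest: 49, 29, 26, 25, 4 bp.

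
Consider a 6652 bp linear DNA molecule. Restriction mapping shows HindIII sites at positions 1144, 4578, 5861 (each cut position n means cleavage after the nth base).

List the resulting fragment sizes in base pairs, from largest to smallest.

Linear molecule, 3 cuts → 4 fragments:
  1144 − 0 = 1144 bp
  4578 − 1144 = 3434 bp
  5861 − 4578 = 1283 bp
  6652 − 5861 = 791 bp
Sorted largest to smallest: 3434, 1283, 1144, 791 bp.

3434, 1283, 1144, 791 bp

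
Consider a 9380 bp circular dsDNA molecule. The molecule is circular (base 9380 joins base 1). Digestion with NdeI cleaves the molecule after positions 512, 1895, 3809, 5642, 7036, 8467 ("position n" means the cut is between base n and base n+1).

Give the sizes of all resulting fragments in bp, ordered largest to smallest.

1914, 1833, 1431, 1425, 1394, 1383 bp

Circular molecule, 6 cuts → 6 fragments:
  1895 − 512 = 1383 bp
  3809 − 1895 = 1914 bp
  5642 − 3809 = 1833 bp
  7036 − 5642 = 1394 bp
  8467 − 7036 = 1431 bp
  wrap: 9380 − 8467 + 512 = 1425 bp
Sorted largest to smallest: 1914, 1833, 1431, 1425, 1394, 1383 bp.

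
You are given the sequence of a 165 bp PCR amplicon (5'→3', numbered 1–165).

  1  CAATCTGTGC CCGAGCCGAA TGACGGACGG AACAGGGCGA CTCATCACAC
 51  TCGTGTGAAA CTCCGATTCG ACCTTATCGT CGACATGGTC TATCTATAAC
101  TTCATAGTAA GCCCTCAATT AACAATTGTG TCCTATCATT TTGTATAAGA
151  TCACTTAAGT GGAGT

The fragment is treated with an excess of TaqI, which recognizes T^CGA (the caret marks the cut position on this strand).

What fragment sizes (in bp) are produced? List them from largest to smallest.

85, 68, 12 bp

TaqI sites (TCGA) start at positions 68, 80.
TaqI cuts after the first base of each site, so after positions 68, 80.
Linear molecule, 2 cuts → 3 fragments:
  1–68 → 68 bp
  69–80 → 12 bp
  81–165 → 85 bp
Sorted largest to smallest: 85, 68, 12 bp.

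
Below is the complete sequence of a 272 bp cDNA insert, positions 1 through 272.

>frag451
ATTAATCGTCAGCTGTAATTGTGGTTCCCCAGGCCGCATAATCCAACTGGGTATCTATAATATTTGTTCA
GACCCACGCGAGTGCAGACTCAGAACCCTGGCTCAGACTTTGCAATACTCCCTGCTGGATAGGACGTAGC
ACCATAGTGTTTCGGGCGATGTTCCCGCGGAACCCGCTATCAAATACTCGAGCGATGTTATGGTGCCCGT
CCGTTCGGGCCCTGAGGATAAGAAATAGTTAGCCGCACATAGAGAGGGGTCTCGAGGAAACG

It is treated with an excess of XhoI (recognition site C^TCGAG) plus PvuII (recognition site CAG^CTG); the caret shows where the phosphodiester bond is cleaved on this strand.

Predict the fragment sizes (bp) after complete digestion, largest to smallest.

XhoI sites (CTCGAG) start at positions 187, 261.
XhoI cuts after the first base of each site, so after positions 187, 261.
The PvuII site (CAGCTG) starts at position 10.
PvuII cuts after base 3 of each site, so after position 12.
Combined cut positions: 12, 187, 261.
Linear molecule, 3 cuts → 4 fragments:
  1–12 → 12 bp
  13–187 → 175 bp
  188–261 → 74 bp
  262–272 → 11 bp
Sorted largest to smallest: 175, 74, 12, 11 bp.

175, 74, 12, 11 bp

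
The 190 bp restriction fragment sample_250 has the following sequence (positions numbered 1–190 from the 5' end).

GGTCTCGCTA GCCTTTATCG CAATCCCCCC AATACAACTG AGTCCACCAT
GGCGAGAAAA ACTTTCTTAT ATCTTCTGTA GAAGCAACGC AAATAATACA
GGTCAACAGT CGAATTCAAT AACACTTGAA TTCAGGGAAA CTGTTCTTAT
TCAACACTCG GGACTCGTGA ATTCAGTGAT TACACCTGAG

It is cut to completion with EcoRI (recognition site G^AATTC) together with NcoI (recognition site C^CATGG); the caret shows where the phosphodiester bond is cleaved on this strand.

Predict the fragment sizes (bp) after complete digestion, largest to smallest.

EcoRI sites (GAATTC) start at positions 112, 128, 169.
EcoRI cuts after the first base of each site, so after positions 112, 128, 169.
The NcoI site (CCATGG) starts at position 47.
NcoI cuts after the first base of each site, so after position 47.
Combined cut positions: 47, 112, 128, 169.
Linear molecule, 4 cuts → 5 fragments:
  1–47 → 47 bp
  48–112 → 65 bp
  113–128 → 16 bp
  129–169 → 41 bp
  170–190 → 21 bp
Sorted largest to smallest: 65, 47, 41, 21, 16 bp.

65, 47, 41, 21, 16 bp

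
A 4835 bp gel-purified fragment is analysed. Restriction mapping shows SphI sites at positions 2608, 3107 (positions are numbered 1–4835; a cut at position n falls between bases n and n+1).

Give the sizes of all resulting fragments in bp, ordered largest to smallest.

2608, 1728, 499 bp

Linear molecule, 2 cuts → 3 fragments:
  2608 − 0 = 2608 bp
  3107 − 2608 = 499 bp
  4835 − 3107 = 1728 bp
Sorted largest to smallest: 2608, 1728, 499 bp.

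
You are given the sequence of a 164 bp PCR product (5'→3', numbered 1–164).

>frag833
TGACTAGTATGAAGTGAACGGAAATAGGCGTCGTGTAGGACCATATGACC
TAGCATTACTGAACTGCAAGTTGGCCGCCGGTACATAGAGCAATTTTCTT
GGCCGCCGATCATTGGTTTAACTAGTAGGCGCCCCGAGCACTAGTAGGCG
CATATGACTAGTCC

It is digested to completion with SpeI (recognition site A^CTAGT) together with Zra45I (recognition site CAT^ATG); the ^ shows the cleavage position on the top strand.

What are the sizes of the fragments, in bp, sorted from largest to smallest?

SpeI sites (ACTAGT) start at positions 3, 121, 140, 157.
SpeI cuts after the first base of each site, so after positions 3, 121, 140, 157.
Zra45I sites (CATATG) start at positions 42, 151.
Zra45I cuts after base 3 of each site, so after positions 44, 153.
Combined cut positions: 3, 44, 121, 140, 153, 157.
Linear molecule, 6 cuts → 7 fragments:
  1–3 → 3 bp
  4–44 → 41 bp
  45–121 → 77 bp
  122–140 → 19 bp
  141–153 → 13 bp
  154–157 → 4 bp
  158–164 → 7 bp
Sorted largest to smallest: 77, 41, 19, 13, 7, 4, 3 bp.

77, 41, 19, 13, 7, 4, 3 bp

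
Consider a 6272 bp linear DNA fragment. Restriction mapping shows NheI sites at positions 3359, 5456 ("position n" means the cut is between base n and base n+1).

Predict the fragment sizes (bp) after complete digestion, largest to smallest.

3359, 2097, 816 bp

Linear molecule, 2 cuts → 3 fragments:
  3359 − 0 = 3359 bp
  5456 − 3359 = 2097 bp
  6272 − 5456 = 816 bp
Sorted largest to smallest: 3359, 2097, 816 bp.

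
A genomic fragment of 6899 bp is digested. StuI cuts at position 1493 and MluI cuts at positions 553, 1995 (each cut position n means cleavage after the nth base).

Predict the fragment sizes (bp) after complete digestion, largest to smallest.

4904, 940, 553, 502 bp

Combined cut positions (sorted): 553, 1493, 1995.
Linear molecule, 3 cuts → 4 fragments:
  553 − 0 = 553 bp
  1493 − 553 = 940 bp
  1995 − 1493 = 502 bp
  6899 − 1995 = 4904 bp
Sorted largest to smallest: 4904, 940, 553, 502 bp.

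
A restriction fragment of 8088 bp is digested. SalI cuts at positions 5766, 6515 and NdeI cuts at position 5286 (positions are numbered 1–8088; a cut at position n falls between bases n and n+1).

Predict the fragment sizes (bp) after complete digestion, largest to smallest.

Combined cut positions (sorted): 5286, 5766, 6515.
Linear molecule, 3 cuts → 4 fragments:
  5286 − 0 = 5286 bp
  5766 − 5286 = 480 bp
  6515 − 5766 = 749 bp
  8088 − 6515 = 1573 bp
Sorted largest to smallest: 5286, 1573, 749, 480 bp.

5286, 1573, 749, 480 bp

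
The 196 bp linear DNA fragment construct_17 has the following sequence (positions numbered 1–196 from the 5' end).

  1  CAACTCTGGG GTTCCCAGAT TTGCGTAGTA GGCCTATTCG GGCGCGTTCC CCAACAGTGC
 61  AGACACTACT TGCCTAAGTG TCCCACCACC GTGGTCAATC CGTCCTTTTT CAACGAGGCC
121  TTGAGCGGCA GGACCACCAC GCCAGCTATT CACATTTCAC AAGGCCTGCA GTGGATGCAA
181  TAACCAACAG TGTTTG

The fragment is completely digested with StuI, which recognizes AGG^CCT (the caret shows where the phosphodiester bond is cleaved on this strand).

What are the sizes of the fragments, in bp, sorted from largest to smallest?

StuI sites (AGGCCT) start at positions 30, 116, 162.
StuI cuts after base 3 of each site, so after positions 32, 118, 164.
Linear molecule, 3 cuts → 4 fragments:
  1–32 → 32 bp
  33–118 → 86 bp
  119–164 → 46 bp
  165–196 → 32 bp
Sorted largest to smallest: 86, 46, 32, 32 bp.

86, 46, 32, 32 bp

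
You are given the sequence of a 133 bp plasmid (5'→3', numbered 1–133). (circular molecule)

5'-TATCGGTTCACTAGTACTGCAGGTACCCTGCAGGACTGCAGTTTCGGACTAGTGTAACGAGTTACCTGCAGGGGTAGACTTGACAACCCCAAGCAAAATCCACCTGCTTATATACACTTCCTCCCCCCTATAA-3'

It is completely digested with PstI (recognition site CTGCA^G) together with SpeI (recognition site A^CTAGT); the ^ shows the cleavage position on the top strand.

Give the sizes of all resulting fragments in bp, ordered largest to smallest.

73, 22, 11, 11, 8, 8 bp

PstI sites (CTGCAG) start at positions 17, 28, 36, 66.
PstI cuts after base 5 of each site (before the last base), so after positions 21, 32, 40, 70.
SpeI sites (ACTAGT) start at positions 10, 48.
SpeI cuts after the first base of each site, so after positions 10, 48.
Combined cut positions: 10, 21, 32, 40, 48, 70.
Circular molecule, 6 cuts → 6 fragments:
  11–21 → 11 bp
  22–32 → 11 bp
  33–40 → 8 bp
  41–48 → 8 bp
  49–70 → 22 bp
  71–133 then 1–10 → 63 + 10 = 73 bp
Sorted largest to smallest: 73, 22, 11, 11, 8, 8 bp.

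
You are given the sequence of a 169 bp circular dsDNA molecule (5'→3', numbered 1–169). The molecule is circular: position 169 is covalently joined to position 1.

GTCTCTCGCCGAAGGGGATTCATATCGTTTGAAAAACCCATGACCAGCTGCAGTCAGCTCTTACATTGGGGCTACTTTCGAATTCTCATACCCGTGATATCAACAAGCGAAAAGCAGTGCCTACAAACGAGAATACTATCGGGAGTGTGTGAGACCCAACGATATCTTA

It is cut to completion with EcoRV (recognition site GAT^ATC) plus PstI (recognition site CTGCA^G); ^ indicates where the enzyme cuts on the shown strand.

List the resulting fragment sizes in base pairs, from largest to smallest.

65, 58, 46 bp

EcoRV sites (GATATC) start at positions 96, 161.
EcoRV cuts after base 3 of each site, so after positions 98, 163.
The PstI site (CTGCAG) starts at position 48.
PstI cuts after base 5 of each site (before the last base), so after position 52.
Combined cut positions: 52, 98, 163.
Circular molecule, 3 cuts → 3 fragments:
  53–98 → 46 bp
  99–163 → 65 bp
  164–169 then 1–52 → 6 + 52 = 58 bp
Sorted largest to smallest: 65, 58, 46 bp.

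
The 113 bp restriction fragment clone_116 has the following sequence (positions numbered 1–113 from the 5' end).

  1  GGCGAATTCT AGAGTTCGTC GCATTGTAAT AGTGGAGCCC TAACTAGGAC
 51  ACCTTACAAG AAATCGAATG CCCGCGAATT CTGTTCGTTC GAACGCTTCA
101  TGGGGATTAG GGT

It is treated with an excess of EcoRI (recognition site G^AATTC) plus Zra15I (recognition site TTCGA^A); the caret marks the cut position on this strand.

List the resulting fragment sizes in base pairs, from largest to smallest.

72, 21, 16, 4 bp

EcoRI sites (GAATTC) start at positions 4, 76.
EcoRI cuts after the first base of each site, so after positions 4, 76.
The Zra15I site (TTCGAA) starts at position 88.
Zra15I cuts after base 5 of each site (before the last base), so after position 92.
Combined cut positions: 4, 76, 92.
Linear molecule, 3 cuts → 4 fragments:
  1–4 → 4 bp
  5–76 → 72 bp
  77–92 → 16 bp
  93–113 → 21 bp
Sorted largest to smallest: 72, 21, 16, 4 bp.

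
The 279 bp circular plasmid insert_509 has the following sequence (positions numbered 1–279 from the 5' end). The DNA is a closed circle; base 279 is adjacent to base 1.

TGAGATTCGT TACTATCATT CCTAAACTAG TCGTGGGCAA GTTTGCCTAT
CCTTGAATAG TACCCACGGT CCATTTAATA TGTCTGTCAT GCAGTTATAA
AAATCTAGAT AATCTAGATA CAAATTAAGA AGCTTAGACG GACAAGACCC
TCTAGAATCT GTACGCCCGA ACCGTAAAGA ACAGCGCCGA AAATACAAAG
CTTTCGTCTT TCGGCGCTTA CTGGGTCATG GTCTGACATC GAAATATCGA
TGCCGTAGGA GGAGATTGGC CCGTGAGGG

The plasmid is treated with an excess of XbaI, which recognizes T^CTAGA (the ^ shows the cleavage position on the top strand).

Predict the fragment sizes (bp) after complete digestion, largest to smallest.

232, 38, 9 bp

XbaI sites (TCTAGA) start at positions 104, 113, 151.
XbaI cuts after the first base of each site, so after positions 104, 113, 151.
Circular molecule, 3 cuts → 3 fragments:
  105–113 → 9 bp
  114–151 → 38 bp
  152–279 then 1–104 → 128 + 104 = 232 bp
Sorted largest to smallest: 232, 38, 9 bp.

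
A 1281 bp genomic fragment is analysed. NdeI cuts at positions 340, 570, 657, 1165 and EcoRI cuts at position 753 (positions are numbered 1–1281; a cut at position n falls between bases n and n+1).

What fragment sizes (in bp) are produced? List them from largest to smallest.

412, 340, 230, 116, 96, 87 bp

Combined cut positions (sorted): 340, 570, 657, 753, 1165.
Linear molecule, 5 cuts → 6 fragments:
  340 − 0 = 340 bp
  570 − 340 = 230 bp
  657 − 570 = 87 bp
  753 − 657 = 96 bp
  1165 − 753 = 412 bp
  1281 − 1165 = 116 bp
Sorted largest to smallest: 412, 340, 230, 116, 96, 87 bp.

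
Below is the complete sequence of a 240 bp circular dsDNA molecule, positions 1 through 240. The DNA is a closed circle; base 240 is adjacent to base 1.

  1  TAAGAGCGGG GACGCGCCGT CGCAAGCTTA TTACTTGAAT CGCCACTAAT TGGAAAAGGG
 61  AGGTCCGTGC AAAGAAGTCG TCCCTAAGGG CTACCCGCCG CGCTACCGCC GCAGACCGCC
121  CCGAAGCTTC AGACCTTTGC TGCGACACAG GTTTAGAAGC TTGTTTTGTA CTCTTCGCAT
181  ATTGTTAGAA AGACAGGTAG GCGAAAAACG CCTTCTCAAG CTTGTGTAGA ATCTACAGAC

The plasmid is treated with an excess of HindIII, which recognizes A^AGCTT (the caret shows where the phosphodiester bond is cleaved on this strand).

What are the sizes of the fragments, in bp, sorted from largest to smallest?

100, 61, 46, 33 bp

HindIII sites (AAGCTT) start at positions 24, 124, 157, 218.
HindIII cuts after the first base of each site, so after positions 24, 124, 157, 218.
Circular molecule, 4 cuts → 4 fragments:
  25–124 → 100 bp
  125–157 → 33 bp
  158–218 → 61 bp
  219–240 then 1–24 → 22 + 24 = 46 bp
Sorted largest to smallest: 100, 61, 46, 33 bp.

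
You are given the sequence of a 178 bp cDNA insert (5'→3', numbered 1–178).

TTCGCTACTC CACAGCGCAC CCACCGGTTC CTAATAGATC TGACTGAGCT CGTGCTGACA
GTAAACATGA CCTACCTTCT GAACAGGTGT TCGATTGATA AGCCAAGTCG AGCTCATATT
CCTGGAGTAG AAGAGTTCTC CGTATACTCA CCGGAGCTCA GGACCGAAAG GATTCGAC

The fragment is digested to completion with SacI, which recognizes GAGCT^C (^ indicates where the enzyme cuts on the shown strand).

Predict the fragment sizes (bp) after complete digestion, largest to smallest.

SacI sites (GAGCTC) start at positions 46, 110, 154.
SacI cuts after base 5 of each site (before the last base), so after positions 50, 114, 158.
Linear molecule, 3 cuts → 4 fragments:
  1–50 → 50 bp
  51–114 → 64 bp
  115–158 → 44 bp
  159–178 → 20 bp
Sorted largest to smallest: 64, 50, 44, 20 bp.

64, 50, 44, 20 bp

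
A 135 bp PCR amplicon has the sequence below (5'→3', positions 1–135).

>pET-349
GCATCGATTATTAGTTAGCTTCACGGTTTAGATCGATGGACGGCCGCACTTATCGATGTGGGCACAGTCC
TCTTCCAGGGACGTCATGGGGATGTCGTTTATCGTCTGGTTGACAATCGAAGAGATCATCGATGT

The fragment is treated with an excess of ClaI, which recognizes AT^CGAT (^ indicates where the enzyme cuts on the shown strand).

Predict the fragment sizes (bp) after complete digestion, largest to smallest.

76, 29, 20, 6, 4 bp

ClaI sites (ATCGAT) start at positions 3, 32, 52, 128.
ClaI cuts after base 2 of each site, so after positions 4, 33, 53, 129.
Linear molecule, 4 cuts → 5 fragments:
  1–4 → 4 bp
  5–33 → 29 bp
  34–53 → 20 bp
  54–129 → 76 bp
  130–135 → 6 bp
Sorted largest to smallest: 76, 29, 20, 6, 4 bp.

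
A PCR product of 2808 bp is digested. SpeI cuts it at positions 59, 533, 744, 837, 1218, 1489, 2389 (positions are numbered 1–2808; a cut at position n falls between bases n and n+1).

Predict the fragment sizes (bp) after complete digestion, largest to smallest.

Linear molecule, 7 cuts → 8 fragments:
  59 − 0 = 59 bp
  533 − 59 = 474 bp
  744 − 533 = 211 bp
  837 − 744 = 93 bp
  1218 − 837 = 381 bp
  1489 − 1218 = 271 bp
  2389 − 1489 = 900 bp
  2808 − 2389 = 419 bp
Sorted largest to smallest: 900, 474, 419, 381, 271, 211, 93, 59 bp.

900, 474, 419, 381, 271, 211, 93, 59 bp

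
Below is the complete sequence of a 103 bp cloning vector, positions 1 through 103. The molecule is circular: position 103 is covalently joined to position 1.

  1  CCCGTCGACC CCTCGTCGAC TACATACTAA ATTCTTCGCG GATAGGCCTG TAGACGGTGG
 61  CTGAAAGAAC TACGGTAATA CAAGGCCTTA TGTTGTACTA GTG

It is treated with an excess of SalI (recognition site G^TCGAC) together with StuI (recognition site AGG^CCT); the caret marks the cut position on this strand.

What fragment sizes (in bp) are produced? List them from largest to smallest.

39, 31, 22, 11 bp

SalI sites (GTCGAC) start at positions 4, 15.
SalI cuts after the first base of each site, so after positions 4, 15.
StuI sites (AGGCCT) start at positions 44, 83.
StuI cuts after base 3 of each site, so after positions 46, 85.
Combined cut positions: 4, 15, 46, 85.
Circular molecule, 4 cuts → 4 fragments:
  5–15 → 11 bp
  16–46 → 31 bp
  47–85 → 39 bp
  86–103 then 1–4 → 18 + 4 = 22 bp
Sorted largest to smallest: 39, 31, 22, 11 bp.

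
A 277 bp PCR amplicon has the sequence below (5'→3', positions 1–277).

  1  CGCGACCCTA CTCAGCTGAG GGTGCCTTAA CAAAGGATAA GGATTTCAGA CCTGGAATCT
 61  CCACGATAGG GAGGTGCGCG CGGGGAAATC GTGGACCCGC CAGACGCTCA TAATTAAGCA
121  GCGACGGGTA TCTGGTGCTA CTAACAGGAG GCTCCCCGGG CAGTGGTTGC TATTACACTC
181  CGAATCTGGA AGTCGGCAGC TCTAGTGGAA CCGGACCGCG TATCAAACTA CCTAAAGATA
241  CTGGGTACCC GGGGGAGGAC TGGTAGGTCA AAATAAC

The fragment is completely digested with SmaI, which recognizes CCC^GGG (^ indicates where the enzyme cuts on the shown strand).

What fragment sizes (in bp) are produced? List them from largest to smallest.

157, 93, 27 bp

SmaI sites (CCCGGG) start at positions 155, 248.
SmaI cuts after base 3 of each site, so after positions 157, 250.
Linear molecule, 2 cuts → 3 fragments:
  1–157 → 157 bp
  158–250 → 93 bp
  251–277 → 27 bp
Sorted largest to smallest: 157, 93, 27 bp.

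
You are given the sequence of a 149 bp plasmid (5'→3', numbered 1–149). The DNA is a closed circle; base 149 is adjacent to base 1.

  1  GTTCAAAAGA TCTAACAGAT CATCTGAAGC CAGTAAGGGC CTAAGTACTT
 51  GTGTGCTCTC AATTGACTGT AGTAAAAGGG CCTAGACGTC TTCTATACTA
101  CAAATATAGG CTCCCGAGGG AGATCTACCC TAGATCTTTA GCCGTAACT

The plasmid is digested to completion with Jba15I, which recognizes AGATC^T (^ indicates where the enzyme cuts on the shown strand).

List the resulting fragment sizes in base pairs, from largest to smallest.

113, 25, 11 bp

Jba15I sites (AGATCT) start at positions 8, 121, 132.
Jba15I cuts after base 5 of each site (before the last base), so after positions 12, 125, 136.
Circular molecule, 3 cuts → 3 fragments:
  13–125 → 113 bp
  126–136 → 11 bp
  137–149 then 1–12 → 13 + 12 = 25 bp
Sorted largest to smallest: 113, 25, 11 bp.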